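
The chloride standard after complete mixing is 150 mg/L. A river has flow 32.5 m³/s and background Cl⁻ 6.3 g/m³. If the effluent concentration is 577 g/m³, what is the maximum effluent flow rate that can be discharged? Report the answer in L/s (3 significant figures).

10900 L/s

Mass balance at complete mixing: C_std·(Q_w + Q_r) = Q_w·C_e + Q_r·C_b.
Rearranging, Q_w = Q_r·(C_std − C_b)/(C_e − C_std) = 32.5·(150 − 6.3) / (577 − 150) = 10.94 m³/s.
= 1.094e+04 L/s.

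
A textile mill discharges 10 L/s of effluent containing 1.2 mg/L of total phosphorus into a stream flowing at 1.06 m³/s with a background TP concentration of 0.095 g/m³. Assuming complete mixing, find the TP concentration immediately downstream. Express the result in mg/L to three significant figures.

0.105 mg/L

10 L/s = 0.01 m³/s.
Flow-weighted mixing gives C = (0.01·1.2 + 1.06·0.095) / (0.01 + 1.06) = 0.1127/1.07 = 0.1053 mg/L.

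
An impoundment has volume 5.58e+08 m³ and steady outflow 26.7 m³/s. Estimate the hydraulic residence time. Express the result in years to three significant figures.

Q = 26.7 m³/s × 3.156e+07 s/yr = 8.426e+08 m³/yr.
Hydraulic residence time τ = V/Q = 5.58e+08/8.426e+08 = 0.6622 yr.

0.662 yr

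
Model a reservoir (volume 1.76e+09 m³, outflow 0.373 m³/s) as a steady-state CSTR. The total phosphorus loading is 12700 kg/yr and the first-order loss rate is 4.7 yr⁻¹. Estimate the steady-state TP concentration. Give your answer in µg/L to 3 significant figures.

Outflow Q = 0.373 m³/s × 3.156e+07 s/yr = 1.177e+07 m³/yr.
Steady-state CSTR mass balance: W = Q·C + k·V·C, so C = W/(Q + kV).
Q + kV = 1.177e+07 + 4.7·1.76e+09 = 8.284e+09 m³/yr.
C = 12700/8.284e+09 = 1.533e-06 kg/m³ = 0.001533 mg/L = 1.533 µg/L.

1.53 µg/L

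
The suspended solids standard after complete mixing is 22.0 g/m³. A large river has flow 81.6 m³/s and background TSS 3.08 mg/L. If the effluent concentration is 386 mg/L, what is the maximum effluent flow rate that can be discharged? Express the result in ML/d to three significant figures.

366 ML/d

Mass balance at complete mixing: C_std·(Q_w + Q_r) = Q_w·C_e + Q_r·C_b.
Rearranging, Q_w = Q_r·(C_std − C_b)/(C_e − C_std) = 81.6·(22 − 3.08) / (386 − 22) = 4.241 m³/s.
= 366.5 ML/d.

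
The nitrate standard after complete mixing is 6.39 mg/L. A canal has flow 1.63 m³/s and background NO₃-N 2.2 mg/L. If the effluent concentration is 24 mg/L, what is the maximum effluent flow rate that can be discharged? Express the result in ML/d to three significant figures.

Mass balance at complete mixing: C_std·(Q_w + Q_r) = Q_w·C_e + Q_r·C_b.
Rearranging, Q_w = Q_r·(C_std − C_b)/(C_e − C_std) = 1.63·(6.39 − 2.2) / (24 − 6.39) = 0.3878 m³/s.
= 33.51 ML/d.

33.5 ML/d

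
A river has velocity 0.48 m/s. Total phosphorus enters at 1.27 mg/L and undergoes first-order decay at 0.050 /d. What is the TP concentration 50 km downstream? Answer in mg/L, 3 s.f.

Travel time t = 50 km / 0.48 m/s = 5e+04/0.48 = 1.042e+05 s = 1.206 d.
First-order decay: C = 1.27·exp(−0.050·1.206) = 1.27·0.9415 = 1.196 mg/L.

1.20 mg/L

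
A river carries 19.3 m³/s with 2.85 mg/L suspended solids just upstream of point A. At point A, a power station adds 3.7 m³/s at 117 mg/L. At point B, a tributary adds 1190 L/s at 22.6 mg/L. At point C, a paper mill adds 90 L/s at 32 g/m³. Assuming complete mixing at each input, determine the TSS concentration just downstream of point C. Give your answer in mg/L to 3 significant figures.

21.3 mg/L

After input A: C = (19.3·2.85 + 3.7·117) / 23 = 21.21 mg/L.
1190 L/s = 1.19 m³/s.
After input B: C = (23·21.21 + 1.19·22.6) / 24.19 = 21.28 mg/L.
90 L/s = 0.09 m³/s.
After input C: C = (24.19·21.28 + 0.09·32) / 24.28 = 21.32 mg/L.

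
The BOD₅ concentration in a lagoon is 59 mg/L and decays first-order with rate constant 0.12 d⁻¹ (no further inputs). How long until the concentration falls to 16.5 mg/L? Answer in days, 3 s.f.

10.6 d

t = ln(C₀/C)/k = ln(59/16.5)/0.12 = 1.274/0.12 = 10.62 d.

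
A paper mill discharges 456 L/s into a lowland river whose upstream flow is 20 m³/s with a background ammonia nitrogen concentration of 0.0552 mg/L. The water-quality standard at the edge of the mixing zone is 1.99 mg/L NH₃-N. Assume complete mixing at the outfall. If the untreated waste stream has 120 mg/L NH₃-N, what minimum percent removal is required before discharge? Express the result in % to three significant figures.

456 L/s = 0.456 m³/s.
Mass balance: 1.99·20.46 = 0.456·Cₑ + 20·0.0552.
Cₑ = (40.71 − 1.104) / 0.456 = 86.85 mg/L.
Required removal = 1 − 86.85/120 = 27.63 %.

27.6 %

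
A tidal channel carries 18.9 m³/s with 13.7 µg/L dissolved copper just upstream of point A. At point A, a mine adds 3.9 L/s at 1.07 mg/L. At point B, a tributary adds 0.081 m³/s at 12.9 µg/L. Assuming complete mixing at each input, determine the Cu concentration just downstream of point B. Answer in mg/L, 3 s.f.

0.0139 mg/L

13.7 µg/L = 0.0137 mg/L.
3.9 L/s = 0.0039 m³/s.
After input A: C = (18.9·0.0137 + 0.0039·1.07) / 18.9 = 0.01392 mg/L.
12.9 µg/L = 0.0129 mg/L.
After input B: C = (18.9·0.01392 + 0.081·0.0129) / 18.98 = 0.01391 mg/L.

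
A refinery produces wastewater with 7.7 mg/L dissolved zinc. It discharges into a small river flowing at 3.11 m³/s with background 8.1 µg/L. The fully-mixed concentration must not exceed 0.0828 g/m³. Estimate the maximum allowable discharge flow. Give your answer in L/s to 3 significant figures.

8.1 µg/L = 0.0081 mg/L.
Mass balance at complete mixing: C_std·(Q_w + Q_r) = Q_w·C_e + Q_r·C_b.
Rearranging, Q_w = Q_r·(C_std − C_b)/(C_e − C_std) = 3.11·(0.0828 − 0.0081) / (7.7 − 0.0828) = 0.0305 m³/s.
= 30.5 L/s.

30.5 L/s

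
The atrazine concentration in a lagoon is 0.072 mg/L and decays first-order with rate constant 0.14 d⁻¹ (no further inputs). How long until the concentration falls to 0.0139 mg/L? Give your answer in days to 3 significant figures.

11.7 d

t = ln(C₀/C)/k = ln(0.072/0.0139)/0.14 = 1.645/0.14 = 11.75 d.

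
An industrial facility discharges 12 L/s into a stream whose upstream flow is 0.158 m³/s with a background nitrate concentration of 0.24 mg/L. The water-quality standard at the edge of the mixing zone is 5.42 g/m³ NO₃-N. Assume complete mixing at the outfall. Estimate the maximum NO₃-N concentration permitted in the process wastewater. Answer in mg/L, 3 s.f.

73.6 mg/L

12 L/s = 0.012 m³/s.
Mass balance: 5.42·0.17 = 0.012·Cₑ + 0.158·0.24.
Cₑ = (0.9214 − 0.03792) / 0.012 = 73.62 mg/L.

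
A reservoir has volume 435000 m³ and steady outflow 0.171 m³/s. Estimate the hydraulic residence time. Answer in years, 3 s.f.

0.0806 yr

Q = 0.171 m³/s × 3.156e+07 s/yr = 5.396e+06 m³/yr.
Hydraulic residence time τ = V/Q = 435000/5.396e+06 = 0.08061 yr.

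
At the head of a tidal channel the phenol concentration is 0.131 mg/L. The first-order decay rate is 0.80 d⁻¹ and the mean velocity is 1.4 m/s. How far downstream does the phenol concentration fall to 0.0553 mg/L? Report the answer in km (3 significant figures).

130 km

From C = C₀·e^(−kt), t = ln(C₀/C)/k = ln(0.131/0.0553)/0.80 = 0.8624/0.80 = 1.078 d.
Distance = v·t = 1.4 m/s × 9.314e+04 s = 1.304e+05 m = 130.4 km.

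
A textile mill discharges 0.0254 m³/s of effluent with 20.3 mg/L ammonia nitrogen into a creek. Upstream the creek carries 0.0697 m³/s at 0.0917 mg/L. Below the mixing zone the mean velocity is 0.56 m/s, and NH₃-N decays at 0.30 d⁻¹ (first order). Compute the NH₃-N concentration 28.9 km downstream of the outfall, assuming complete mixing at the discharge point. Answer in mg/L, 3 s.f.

After complete mixing, C₀ = (0.0254·20.3 + 0.0697·0.0917) / 0.0951 = 5.489 mg/L.
Travel time t = 2.89e+04 m / 0.56 m/s = 5.161e+04 s = 0.5973 d.
C = 5.489·exp(−0.30·0.5973) = 5.489·0.8359 = 4.589 mg/L.

4.59 mg/L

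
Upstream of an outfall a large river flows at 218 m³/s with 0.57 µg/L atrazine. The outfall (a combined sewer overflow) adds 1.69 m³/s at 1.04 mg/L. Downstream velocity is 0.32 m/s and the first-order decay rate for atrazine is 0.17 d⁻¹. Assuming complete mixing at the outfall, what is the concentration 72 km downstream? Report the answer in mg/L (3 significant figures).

0.00550 mg/L

0.57 µg/L = 0.00057 mg/L.
After complete mixing, C₀ = (1.69·1.04 + 218·0.00057) / 219.7 = 0.008566 mg/L.
Travel time t = 7.2e+04 m / 0.32 m/s = 2.25e+05 s = 2.604 d.
C = 0.008566·exp(−0.17·2.604) = 0.008566·0.6423 = 0.005502 mg/L.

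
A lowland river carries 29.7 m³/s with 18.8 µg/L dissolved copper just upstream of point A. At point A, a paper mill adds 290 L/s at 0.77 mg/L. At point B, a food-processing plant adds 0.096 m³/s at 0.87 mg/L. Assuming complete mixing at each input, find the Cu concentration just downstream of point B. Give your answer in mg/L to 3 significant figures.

18.8 µg/L = 0.0188 mg/L.
290 L/s = 0.29 m³/s.
After input A: C = (29.7·0.0188 + 0.29·0.77) / 29.99 = 0.02606 mg/L.
After input B: C = (29.99·0.02606 + 0.096·0.87) / 30.09 = 0.02876 mg/L.

0.0288 mg/L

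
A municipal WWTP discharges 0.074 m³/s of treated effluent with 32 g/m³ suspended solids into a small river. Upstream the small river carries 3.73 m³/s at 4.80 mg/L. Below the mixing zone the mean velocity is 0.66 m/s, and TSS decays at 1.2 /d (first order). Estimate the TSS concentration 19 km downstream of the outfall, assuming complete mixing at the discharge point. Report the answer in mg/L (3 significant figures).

3.57 mg/L

After complete mixing, C₀ = (0.074·32 + 3.73·4.8) / 3.804 = 5.329 mg/L.
Travel time t = 1.9e+04 m / 0.66 m/s = 2.879e+04 s = 0.3332 d.
C = 5.329·exp(−1.2·0.3332) = 5.329·0.6704 = 3.573 mg/L.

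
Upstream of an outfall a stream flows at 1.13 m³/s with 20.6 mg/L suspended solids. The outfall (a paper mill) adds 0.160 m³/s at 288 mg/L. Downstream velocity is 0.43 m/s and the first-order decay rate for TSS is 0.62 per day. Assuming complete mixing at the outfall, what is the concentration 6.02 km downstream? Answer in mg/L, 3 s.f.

After complete mixing, C₀ = (0.16·288 + 1.13·20.6) / 1.29 = 53.77 mg/L.
Travel time t = 6020 m / 0.43 m/s = 1.4e+04 s = 0.162 d.
C = 53.77·exp(−0.62·0.162) = 53.77·0.9044 = 48.63 mg/L.

48.6 mg/L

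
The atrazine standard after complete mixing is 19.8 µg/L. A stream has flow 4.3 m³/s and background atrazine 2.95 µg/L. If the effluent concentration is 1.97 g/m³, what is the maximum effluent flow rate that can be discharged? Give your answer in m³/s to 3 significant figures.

0.0372 m³/s

2.95 µg/L = 0.00295 mg/L.
19.8 µg/L = 0.0198 mg/L.
Mass balance at complete mixing: C_std·(Q_w + Q_r) = Q_w·C_e + Q_r·C_b.
Rearranging, Q_w = Q_r·(C_std − C_b)/(C_e − C_std) = 4.3·(0.0198 − 0.00295) / (1.97 − 0.0198) = 0.03715 m³/s.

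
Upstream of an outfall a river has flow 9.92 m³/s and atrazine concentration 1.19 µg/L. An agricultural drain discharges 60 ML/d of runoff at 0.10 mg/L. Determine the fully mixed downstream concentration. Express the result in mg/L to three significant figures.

60 ML/d = 0.6944 m³/s.
1.19 µg/L = 0.00119 mg/L.
Conservation of mass across the mixing zone: C = (0.6944·0.1 + 9.92·0.00119) / (0.6944 + 9.92) = 0.08125/10.61 = 0.007655 mg/L.

0.00765 mg/L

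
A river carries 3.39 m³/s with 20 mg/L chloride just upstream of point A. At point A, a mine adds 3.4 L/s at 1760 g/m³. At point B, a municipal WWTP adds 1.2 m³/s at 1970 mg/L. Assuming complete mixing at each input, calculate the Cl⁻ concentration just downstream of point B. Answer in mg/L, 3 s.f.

3.4 L/s = 0.0034 m³/s.
After input A: C = (3.39·20 + 0.0034·1760) / 3.393 = 21.74 mg/L.
After input B: C = (3.393·21.74 + 1.2·1970) / 4.593 = 530.7 mg/L.

531 mg/L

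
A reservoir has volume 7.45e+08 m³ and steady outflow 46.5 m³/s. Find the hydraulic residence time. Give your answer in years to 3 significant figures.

0.508 yr

Q = 46.5 m³/s × 3.156e+07 s/yr = 1.467e+09 m³/yr.
Hydraulic residence time τ = V/Q = 7.45e+08/1.467e+09 = 0.5077 yr.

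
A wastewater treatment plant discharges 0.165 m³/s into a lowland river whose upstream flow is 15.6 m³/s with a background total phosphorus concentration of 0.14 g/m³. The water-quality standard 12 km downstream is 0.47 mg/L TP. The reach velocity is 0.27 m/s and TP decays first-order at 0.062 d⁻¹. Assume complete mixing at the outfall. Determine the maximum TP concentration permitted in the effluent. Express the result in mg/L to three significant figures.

33.1 mg/L

Travel time to the compliance point: t = 1.2e+04/0.27 = 4.444e+04 s = 0.5144 d; decay factor exp(−0.062·0.5144) = 0.9686.
So the concentration just after mixing may be at most 0.47/0.9686 = 0.4852 mg/L.
Mass balance: 0.4852·15.76 = 0.165·Cₑ + 15.6·0.14.
Cₑ = (7.65 − 2.184) / 0.165 = 33.13 mg/L.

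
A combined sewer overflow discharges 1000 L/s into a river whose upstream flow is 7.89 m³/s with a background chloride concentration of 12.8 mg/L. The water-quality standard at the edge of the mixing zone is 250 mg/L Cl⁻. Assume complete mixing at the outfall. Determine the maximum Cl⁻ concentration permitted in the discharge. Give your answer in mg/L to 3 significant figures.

1000 L/s = 1 m³/s.
Mass balance: 250·8.89 = 1·Cₑ + 7.89·12.8.
Cₑ = (2222 − 101) / 1 = 2122 mg/L.

2120 mg/L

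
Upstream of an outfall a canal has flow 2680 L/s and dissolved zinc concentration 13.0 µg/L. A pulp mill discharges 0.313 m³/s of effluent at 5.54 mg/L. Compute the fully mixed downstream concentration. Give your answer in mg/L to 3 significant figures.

2680 L/s = 2.68 m³/s.
13.0 µg/L = 0.013 mg/L.
By mass balance at complete mixing, C = (0.313·5.54 + 2.68·0.013) / (0.313 + 2.68) = 1.769/2.993 = 0.591 mg/L.

0.591 mg/L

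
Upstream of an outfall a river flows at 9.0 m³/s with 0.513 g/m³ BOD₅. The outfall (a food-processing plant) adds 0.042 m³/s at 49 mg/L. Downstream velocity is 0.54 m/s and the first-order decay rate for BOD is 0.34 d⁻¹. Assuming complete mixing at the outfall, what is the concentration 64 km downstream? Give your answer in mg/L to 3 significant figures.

0.463 mg/L

After complete mixing, C₀ = (0.042·49 + 9·0.513) / 9.042 = 0.7382 mg/L.
Travel time t = 6.4e+04 m / 0.54 m/s = 1.185e+05 s = 1.372 d.
C = 0.7382·exp(−0.34·1.372) = 0.7382·0.6273 = 0.4631 mg/L.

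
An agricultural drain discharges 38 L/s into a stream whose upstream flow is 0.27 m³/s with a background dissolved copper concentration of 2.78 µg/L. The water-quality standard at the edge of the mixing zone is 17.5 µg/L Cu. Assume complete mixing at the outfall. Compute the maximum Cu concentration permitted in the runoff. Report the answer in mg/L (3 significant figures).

38 L/s = 0.038 m³/s.
2.78 µg/L = 0.00278 mg/L.
17.5 µg/L = 0.0175 mg/L.
Mass balance: 0.0175·0.308 = 0.038·Cₑ + 0.27·0.00278.
Cₑ = (0.00539 − 0.0007506) / 0.038 = 0.1221 mg/L.

0.122 mg/L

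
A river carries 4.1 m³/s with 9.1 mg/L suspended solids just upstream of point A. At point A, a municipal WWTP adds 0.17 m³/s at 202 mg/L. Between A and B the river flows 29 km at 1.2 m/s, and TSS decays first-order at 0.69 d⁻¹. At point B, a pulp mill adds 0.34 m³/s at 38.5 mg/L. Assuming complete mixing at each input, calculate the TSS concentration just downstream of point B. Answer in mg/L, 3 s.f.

After input A: C = (4.1·9.1 + 0.17·202) / 4.27 = 16.78 mg/L.
Over the 29 km reach to input B (t = 2.417e+04 s = 0.2797 d), decay gives C = 16.78·exp(−0.69·0.2797) = 13.83 mg/L.
After input B: C = (4.27·13.83 + 0.34·38.5) / 4.61 = 15.65 mg/L.

15.7 mg/L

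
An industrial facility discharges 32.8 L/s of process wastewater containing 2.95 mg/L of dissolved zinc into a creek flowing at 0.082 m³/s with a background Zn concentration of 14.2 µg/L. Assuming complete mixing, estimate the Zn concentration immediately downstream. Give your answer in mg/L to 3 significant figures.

32.8 L/s = 0.0328 m³/s.
14.2 µg/L = 0.0142 mg/L.
By mass balance at complete mixing, C = (0.0328·2.95 + 0.082·0.0142) / (0.0328 + 0.082) = 0.09792/0.1148 = 0.853 mg/L.

0.853 mg/L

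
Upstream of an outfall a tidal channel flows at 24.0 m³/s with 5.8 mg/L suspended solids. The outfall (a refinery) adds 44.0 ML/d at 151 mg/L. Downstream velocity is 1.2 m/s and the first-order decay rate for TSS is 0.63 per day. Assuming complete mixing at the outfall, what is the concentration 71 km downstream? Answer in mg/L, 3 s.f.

44.0 ML/d = 0.5093 m³/s.
After complete mixing, C₀ = (0.5093·151 + 24·5.8) / 24.51 = 8.817 mg/L.
Travel time t = 7.1e+04 m / 1.2 m/s = 5.917e+04 s = 0.6848 d.
C = 8.817·exp(−0.63·0.6848) = 8.817·0.6496 = 5.727 mg/L.

5.73 mg/L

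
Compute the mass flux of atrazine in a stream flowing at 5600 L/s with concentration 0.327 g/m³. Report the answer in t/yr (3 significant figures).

57.8 t/yr

5600 L/s = 5.6 m³/s.
Mass flux = Q·C = 5.6 m³/s × 0.327 g/m³ = 1.831 g/s.
= 1.831 g/s × 31.56 = 57.79 t/yr.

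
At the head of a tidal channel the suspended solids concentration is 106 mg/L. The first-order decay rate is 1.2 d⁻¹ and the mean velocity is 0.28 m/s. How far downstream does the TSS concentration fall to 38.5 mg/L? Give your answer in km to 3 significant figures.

From C = C₀·e^(−kt), t = ln(C₀/C)/k = ln(106/38.5)/1.2 = 1.013/1.2 = 0.844 d.
Distance = v·t = 0.28 m/s × 7.292e+04 s = 2.042e+04 m = 20.42 km.

20.4 km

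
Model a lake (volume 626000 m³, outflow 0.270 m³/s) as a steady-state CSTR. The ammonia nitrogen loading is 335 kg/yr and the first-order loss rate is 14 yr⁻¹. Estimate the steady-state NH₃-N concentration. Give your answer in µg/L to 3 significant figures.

Outflow Q = 0.270 m³/s × 3.156e+07 s/yr = 8.521e+06 m³/yr.
Steady-state CSTR mass balance: W = Q·C + k·V·C, so C = W/(Q + kV).
Q + kV = 8.521e+06 + 14·626000 = 1.728e+07 m³/yr.
C = 335/1.728e+07 = 1.938e-05 kg/m³ = 0.01938 mg/L = 19.38 µg/L.

19.4 µg/L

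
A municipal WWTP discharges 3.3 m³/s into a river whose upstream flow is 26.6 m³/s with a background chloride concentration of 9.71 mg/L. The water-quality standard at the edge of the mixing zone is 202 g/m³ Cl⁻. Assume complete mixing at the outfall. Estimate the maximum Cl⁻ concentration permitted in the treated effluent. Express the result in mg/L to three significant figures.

Mass balance: 202·29.9 = 3.3·Cₑ + 26.6·9.71.
Cₑ = (6040 − 258.3) / 3.3 = 1752 mg/L.

1750 mg/L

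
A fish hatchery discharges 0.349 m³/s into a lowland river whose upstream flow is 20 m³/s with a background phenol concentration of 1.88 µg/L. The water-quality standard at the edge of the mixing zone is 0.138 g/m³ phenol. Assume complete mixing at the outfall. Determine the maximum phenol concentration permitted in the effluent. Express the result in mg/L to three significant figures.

1.88 µg/L = 0.00188 mg/L.
Mass balance: 0.138·20.35 = 0.349·Cₑ + 20·0.00188.
Cₑ = (2.808 − 0.0376) / 0.349 = 7.939 mg/L.

7.94 mg/L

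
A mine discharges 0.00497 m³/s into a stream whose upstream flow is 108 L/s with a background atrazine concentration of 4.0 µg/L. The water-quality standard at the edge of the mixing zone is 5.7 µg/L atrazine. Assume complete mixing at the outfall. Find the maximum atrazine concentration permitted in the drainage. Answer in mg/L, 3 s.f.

108 L/s = 0.108 m³/s.
4.0 µg/L = 0.004 mg/L.
5.7 µg/L = 0.0057 mg/L.
Mass balance: 0.0057·0.113 = 0.00497·Cₑ + 0.108·0.004.
Cₑ = (0.0006439 − 0.000432) / 0.00497 = 0.04264 mg/L.

0.0426 mg/L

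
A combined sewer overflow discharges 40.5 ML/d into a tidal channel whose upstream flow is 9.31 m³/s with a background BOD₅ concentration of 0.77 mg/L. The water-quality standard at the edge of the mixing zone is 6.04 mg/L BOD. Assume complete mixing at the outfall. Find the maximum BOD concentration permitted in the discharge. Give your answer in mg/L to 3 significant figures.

111 mg/L

40.5 ML/d = 0.4688 m³/s.
Mass balance: 6.04·9.779 = 0.4688·Cₑ + 9.31·0.77.
Cₑ = (59.06 − 7.169) / 0.4688 = 110.7 mg/L.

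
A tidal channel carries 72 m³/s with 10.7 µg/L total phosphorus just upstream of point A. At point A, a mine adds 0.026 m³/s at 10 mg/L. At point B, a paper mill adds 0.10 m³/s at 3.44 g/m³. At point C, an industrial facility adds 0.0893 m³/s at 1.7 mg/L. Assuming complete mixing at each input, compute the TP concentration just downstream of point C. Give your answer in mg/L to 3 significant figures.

10.7 µg/L = 0.0107 mg/L.
After input A: C = (72·0.0107 + 0.026·10) / 72.03 = 0.01431 mg/L.
After input B: C = (72.03·0.01431 + 0.1·3.44) / 72.13 = 0.01906 mg/L.
After input C: C = (72.13·0.01906 + 0.0893·1.7) / 72.22 = 0.02113 mg/L.

0.0211 mg/L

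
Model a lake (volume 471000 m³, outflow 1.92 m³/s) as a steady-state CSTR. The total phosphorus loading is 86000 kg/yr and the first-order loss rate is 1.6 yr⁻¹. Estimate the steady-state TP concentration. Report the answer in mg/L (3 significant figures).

1.40 mg/L

Outflow Q = 1.92 m³/s × 3.156e+07 s/yr = 6.059e+07 m³/yr.
Steady-state CSTR mass balance: W = Q·C + k·V·C, so C = W/(Q + kV).
Q + kV = 6.059e+07 + 1.6·471000 = 6.134e+07 m³/yr.
C = 86000/6.134e+07 = 0.001402 kg/m³ = 1.402 mg/L.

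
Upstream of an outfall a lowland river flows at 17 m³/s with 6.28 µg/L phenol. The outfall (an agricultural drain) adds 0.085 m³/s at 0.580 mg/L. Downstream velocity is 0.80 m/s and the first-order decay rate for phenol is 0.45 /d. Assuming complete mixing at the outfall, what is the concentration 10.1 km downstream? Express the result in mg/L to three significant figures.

0.00855 mg/L

6.28 µg/L = 0.00628 mg/L.
After complete mixing, C₀ = (0.085·0.58 + 17·0.00628) / 17.09 = 0.009134 mg/L.
Travel time t = 1.01e+04 m / 0.80 m/s = 1.262e+04 s = 0.1461 d.
C = 0.009134·exp(−0.45·0.1461) = 0.009134·0.9364 = 0.008553 mg/L.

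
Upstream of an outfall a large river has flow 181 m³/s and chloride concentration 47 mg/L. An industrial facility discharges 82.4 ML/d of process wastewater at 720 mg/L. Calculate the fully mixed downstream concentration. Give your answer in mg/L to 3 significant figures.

50.5 mg/L

82.4 ML/d = 0.9537 m³/s.
Flow-weighted mixing gives C = (0.9537·720 + 181·47) / (0.9537 + 181) = 9194/182 = 50.53 mg/L.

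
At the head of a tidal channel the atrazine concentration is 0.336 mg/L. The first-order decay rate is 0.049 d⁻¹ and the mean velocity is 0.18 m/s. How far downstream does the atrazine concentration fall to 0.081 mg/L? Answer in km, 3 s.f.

452 km

From C = C₀·e^(−kt), t = ln(C₀/C)/k = ln(0.336/0.081)/0.049 = 1.423/0.049 = 29.03 d.
Distance = v·t = 0.18 m/s × 2.509e+06 s = 4.515e+05 m = 451.5 km.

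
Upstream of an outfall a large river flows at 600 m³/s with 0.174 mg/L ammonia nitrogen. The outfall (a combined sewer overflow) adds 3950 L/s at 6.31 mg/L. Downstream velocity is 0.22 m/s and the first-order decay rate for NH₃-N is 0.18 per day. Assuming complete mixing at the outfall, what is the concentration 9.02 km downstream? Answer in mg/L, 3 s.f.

0.197 mg/L

3950 L/s = 3.95 m³/s.
After complete mixing, C₀ = (3.95·6.31 + 600·0.174) / 604 = 0.2141 mg/L.
Travel time t = 9020 m / 0.22 m/s = 4.1e+04 s = 0.4745 d.
C = 0.2141·exp(−0.18·0.4745) = 0.2141·0.9181 = 0.1966 mg/L.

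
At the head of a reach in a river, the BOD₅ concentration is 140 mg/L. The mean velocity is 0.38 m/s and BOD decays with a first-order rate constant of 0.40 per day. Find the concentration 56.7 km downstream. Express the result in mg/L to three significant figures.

Travel time t = 56.7 km / 0.38 m/s = 5.67e+04/0.38 = 1.492e+05 s = 1.727 d.
First-order decay: C = 140·exp(−0.40·1.727) = 140·0.5012 = 70.17 mg/L.

70.2 mg/L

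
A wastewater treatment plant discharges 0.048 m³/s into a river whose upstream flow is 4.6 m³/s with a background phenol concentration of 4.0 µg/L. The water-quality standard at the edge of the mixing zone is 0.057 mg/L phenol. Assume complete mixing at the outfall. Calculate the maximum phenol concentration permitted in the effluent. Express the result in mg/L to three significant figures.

5.14 mg/L

4.0 µg/L = 0.004 mg/L.
Mass balance: 0.057·4.648 = 0.048·Cₑ + 4.6·0.004.
Cₑ = (0.2649 − 0.0184) / 0.048 = 5.136 mg/L.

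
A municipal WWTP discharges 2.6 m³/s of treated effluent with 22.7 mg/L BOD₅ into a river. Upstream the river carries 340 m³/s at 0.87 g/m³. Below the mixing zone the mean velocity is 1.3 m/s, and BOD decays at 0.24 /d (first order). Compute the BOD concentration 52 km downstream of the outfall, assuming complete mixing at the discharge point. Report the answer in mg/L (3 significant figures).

0.927 mg/L

After complete mixing, C₀ = (2.6·22.7 + 340·0.87) / 342.6 = 1.036 mg/L.
Travel time t = 5.2e+04 m / 1.3 m/s = 4e+04 s = 0.463 d.
C = 1.036·exp(−0.24·0.463) = 1.036·0.8948 = 0.9268 mg/L.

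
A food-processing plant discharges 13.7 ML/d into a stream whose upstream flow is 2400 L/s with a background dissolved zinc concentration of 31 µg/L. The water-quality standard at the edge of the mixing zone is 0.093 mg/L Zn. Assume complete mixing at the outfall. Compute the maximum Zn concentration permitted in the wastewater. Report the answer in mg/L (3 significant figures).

13.7 ML/d = 0.1586 m³/s.
2400 L/s = 2.4 m³/s.
31 µg/L = 0.031 mg/L.
Mass balance: 0.093·2.559 = 0.1586·Cₑ + 2.4·0.031.
Cₑ = (0.2379 − 0.0744) / 0.1586 = 1.031 mg/L.

1.03 mg/L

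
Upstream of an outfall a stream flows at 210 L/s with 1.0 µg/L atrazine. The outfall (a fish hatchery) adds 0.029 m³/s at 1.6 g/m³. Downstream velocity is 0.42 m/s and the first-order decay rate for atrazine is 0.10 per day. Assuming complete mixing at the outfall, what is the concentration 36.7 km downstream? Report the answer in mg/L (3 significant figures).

210 L/s = 0.21 m³/s.
1.0 µg/L = 0.001 mg/L.
After complete mixing, C₀ = (0.029·1.6 + 0.21·0.001) / 0.239 = 0.195 mg/L.
Travel time t = 3.67e+04 m / 0.42 m/s = 8.738e+04 s = 1.011 d.
C = 0.195·exp(−0.10·1.011) = 0.195·0.9038 = 0.1763 mg/L.

0.176 mg/L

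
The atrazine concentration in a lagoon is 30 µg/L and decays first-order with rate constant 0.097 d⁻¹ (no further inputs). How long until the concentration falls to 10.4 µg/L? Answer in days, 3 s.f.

t = ln(C₀/C)/k = ln(30/10.4)/0.097 = 1.059/0.097 = 10.92 d.

10.9 d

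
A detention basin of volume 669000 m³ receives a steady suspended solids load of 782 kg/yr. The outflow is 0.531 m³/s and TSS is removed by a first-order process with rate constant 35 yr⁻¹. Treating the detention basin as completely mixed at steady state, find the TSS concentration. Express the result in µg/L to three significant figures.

Outflow Q = 0.531 m³/s × 3.156e+07 s/yr = 1.676e+07 m³/yr.
Steady-state CSTR mass balance: W = Q·C + k·V·C, so C = W/(Q + kV).
Q + kV = 1.676e+07 + 35·669000 = 4.017e+07 m³/yr.
C = 782/4.017e+07 = 1.947e-05 kg/m³ = 0.01947 mg/L = 19.47 µg/L.

19.5 µg/L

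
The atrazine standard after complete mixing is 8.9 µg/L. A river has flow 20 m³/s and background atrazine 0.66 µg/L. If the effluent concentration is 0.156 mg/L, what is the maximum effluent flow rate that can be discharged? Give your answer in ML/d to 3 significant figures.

96.8 ML/d

0.66 µg/L = 0.00066 mg/L.
8.9 µg/L = 0.0089 mg/L.
Mass balance at complete mixing: C_std·(Q_w + Q_r) = Q_w·C_e + Q_r·C_b.
Rearranging, Q_w = Q_r·(C_std − C_b)/(C_e − C_std) = 20·(0.0089 − 0.00066) / (0.156 − 0.0089) = 1.12 m³/s.
= 96.8 ML/d.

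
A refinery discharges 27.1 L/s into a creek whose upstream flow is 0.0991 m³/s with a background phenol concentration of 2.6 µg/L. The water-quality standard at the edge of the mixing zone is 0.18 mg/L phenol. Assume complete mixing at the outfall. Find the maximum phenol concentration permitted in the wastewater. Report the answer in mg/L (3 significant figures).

27.1 L/s = 0.0271 m³/s.
2.6 µg/L = 0.0026 mg/L.
Mass balance: 0.18·0.1262 = 0.0271·Cₑ + 0.0991·0.0026.
Cₑ = (0.02272 − 0.0002577) / 0.0271 = 0.8287 mg/L.

0.829 mg/L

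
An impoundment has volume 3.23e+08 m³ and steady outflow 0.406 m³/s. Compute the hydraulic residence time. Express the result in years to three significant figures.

Q = 0.406 m³/s × 3.156e+07 s/yr = 1.281e+07 m³/yr.
Hydraulic residence time τ = V/Q = 3.23e+08/1.281e+07 = 25.21 yr.

25.2 yr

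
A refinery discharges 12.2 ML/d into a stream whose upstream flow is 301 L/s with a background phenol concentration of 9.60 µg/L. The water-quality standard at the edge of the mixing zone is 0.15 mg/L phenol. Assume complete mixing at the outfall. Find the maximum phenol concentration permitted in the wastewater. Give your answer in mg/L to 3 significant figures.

0.449 mg/L

12.2 ML/d = 0.1412 m³/s.
301 L/s = 0.301 m³/s.
9.60 µg/L = 0.0096 mg/L.
Mass balance: 0.15·0.4422 = 0.1412·Cₑ + 0.301·0.0096.
Cₑ = (0.06633 − 0.00289) / 0.1412 = 0.4493 mg/L.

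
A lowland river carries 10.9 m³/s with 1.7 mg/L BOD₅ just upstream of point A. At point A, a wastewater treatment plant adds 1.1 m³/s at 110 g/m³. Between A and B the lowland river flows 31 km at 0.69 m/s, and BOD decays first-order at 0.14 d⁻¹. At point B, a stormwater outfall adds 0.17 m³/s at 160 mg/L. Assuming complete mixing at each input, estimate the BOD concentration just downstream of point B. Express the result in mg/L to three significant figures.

12.9 mg/L

After input A: C = (10.9·1.7 + 1.1·110) / 12 = 11.63 mg/L.
Over the 31 km reach to input B (t = 4.493e+04 s = 0.52 d), decay gives C = 11.63·exp(−0.14·0.52) = 10.81 mg/L.
After input B: C = (12·10.81 + 0.17·160) / 12.17 = 12.9 mg/L.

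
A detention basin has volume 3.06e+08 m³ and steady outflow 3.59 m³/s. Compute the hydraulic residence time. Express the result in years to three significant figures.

Q = 3.59 m³/s × 3.156e+07 s/yr = 1.133e+08 m³/yr.
Hydraulic residence time τ = V/Q = 3.06e+08/1.133e+08 = 2.701 yr.

2.70 yr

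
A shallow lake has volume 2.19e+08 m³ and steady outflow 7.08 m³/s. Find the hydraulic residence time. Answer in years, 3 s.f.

Q = 7.08 m³/s × 3.156e+07 s/yr = 2.234e+08 m³/yr.
Hydraulic residence time τ = V/Q = 2.19e+08/2.234e+08 = 0.9802 yr.

0.980 yr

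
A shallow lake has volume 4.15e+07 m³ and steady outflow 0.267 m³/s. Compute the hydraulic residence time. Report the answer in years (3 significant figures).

Q = 0.267 m³/s × 3.156e+07 s/yr = 8.426e+06 m³/yr.
Hydraulic residence time τ = V/Q = 4.15e+07/8.426e+06 = 4.925 yr.

4.93 yr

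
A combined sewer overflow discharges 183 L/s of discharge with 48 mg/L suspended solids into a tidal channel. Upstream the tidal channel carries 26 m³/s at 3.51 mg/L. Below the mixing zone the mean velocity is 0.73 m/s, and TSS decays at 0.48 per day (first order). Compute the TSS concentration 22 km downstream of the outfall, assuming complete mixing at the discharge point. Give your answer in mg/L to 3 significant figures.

183 L/s = 0.183 m³/s.
After complete mixing, C₀ = (0.183·48 + 26·3.51) / 26.18 = 3.821 mg/L.
Travel time t = 2.2e+04 m / 0.73 m/s = 3.014e+04 s = 0.3488 d.
C = 3.821·exp(−0.48·0.3488) = 3.821·0.8458 = 3.232 mg/L.

3.23 mg/L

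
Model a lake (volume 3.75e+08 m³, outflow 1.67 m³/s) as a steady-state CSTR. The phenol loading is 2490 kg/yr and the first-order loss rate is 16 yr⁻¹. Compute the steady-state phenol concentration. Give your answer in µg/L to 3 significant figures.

0.411 µg/L

Outflow Q = 1.67 m³/s × 3.156e+07 s/yr = 5.27e+07 m³/yr.
Steady-state CSTR mass balance: W = Q·C + k·V·C, so C = W/(Q + kV).
Q + kV = 5.27e+07 + 16·3.75e+08 = 6.053e+09 m³/yr.
C = 2490/6.053e+09 = 4.114e-07 kg/m³ = 0.0004114 mg/L = 0.4114 µg/L.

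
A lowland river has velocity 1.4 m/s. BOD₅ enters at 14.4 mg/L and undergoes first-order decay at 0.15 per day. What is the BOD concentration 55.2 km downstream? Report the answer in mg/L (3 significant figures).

Travel time t = 55.2 km / 1.4 m/s = 5.52e+04/1.4 = 3.943e+04 s = 0.4563 d.
First-order decay: C = 14.4·exp(−0.15·0.4563) = 14.4·0.9338 = 13.45 mg/L.

13.4 mg/L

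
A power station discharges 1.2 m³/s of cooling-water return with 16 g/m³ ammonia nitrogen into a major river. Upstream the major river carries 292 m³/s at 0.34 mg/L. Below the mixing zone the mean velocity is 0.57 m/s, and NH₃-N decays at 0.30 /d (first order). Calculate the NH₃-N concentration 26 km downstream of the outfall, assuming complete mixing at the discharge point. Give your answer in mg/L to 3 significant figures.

0.345 mg/L

After complete mixing, C₀ = (1.2·16 + 292·0.34) / 293.2 = 0.4041 mg/L.
Travel time t = 2.6e+04 m / 0.57 m/s = 4.561e+04 s = 0.5279 d.
C = 0.4041·exp(−0.30·0.5279) = 0.4041·0.8535 = 0.3449 mg/L.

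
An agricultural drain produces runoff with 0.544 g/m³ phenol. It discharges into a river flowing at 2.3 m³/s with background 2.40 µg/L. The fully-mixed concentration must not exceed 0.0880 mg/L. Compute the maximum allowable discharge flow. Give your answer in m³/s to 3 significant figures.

0.432 m³/s

2.40 µg/L = 0.0024 mg/L.
Mass balance at complete mixing: C_std·(Q_w + Q_r) = Q_w·C_e + Q_r·C_b.
Rearranging, Q_w = Q_r·(C_std − C_b)/(C_e − C_std) = 2.3·(0.088 − 0.0024) / (0.544 − 0.088) = 0.4318 m³/s.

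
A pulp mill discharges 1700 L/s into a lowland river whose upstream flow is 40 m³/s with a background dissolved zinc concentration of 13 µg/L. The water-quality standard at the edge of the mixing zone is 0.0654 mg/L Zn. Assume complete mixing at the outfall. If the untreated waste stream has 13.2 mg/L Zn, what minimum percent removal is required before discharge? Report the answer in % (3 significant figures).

1700 L/s = 1.7 m³/s.
13 µg/L = 0.013 mg/L.
Mass balance: 0.0654·41.7 = 1.7·Cₑ + 40·0.013.
Cₑ = (2.727 − 0.52) / 1.7 = 1.298 mg/L.
Required removal = 1 − 1.298/13.2 = 90.16 %.

90.2 %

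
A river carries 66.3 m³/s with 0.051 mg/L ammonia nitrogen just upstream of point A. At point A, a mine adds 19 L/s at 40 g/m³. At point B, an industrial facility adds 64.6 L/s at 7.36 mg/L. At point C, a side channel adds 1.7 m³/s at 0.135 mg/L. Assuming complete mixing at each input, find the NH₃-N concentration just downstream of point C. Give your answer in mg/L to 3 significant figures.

19 L/s = 0.019 m³/s.
After input A: C = (66.3·0.051 + 0.019·40) / 66.32 = 0.06245 mg/L.
64.6 L/s = 0.0646 m³/s.
After input B: C = (66.32·0.06245 + 0.0646·7.36) / 66.38 = 0.06955 mg/L.
After input C: C = (66.38·0.06955 + 1.7·0.135) / 68.08 = 0.07118 mg/L.

0.0712 mg/L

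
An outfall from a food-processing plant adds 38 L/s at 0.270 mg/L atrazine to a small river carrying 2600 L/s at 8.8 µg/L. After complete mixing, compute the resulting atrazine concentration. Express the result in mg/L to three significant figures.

38 L/s = 0.038 m³/s.
2600 L/s = 2.6 m³/s.
8.8 µg/L = 0.0088 mg/L.
Flow-weighted mixing gives C = (0.038·0.27 + 2.6·0.0088) / (0.038 + 2.6) = 0.03314/2.638 = 0.01256 mg/L.

0.0126 mg/L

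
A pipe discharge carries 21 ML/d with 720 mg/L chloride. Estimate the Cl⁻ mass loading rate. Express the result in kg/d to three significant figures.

21 ML/d = 0.2431 m³/s.
Mass flux = Q·C = 0.2431 m³/s × 720 g/m³ = 175 g/s.
= 175 g/s × 86.4 = 1.512e+04 kg/d.

15100 kg/d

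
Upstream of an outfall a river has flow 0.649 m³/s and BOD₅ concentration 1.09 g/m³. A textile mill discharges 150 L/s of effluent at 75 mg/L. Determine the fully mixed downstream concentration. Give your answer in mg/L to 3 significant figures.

15.0 mg/L

150 L/s = 0.15 m³/s.
Conservation of mass across the mixing zone: C = (0.15·75 + 0.649·1.09) / (0.15 + 0.649) = 11.96/0.799 = 14.97 mg/L.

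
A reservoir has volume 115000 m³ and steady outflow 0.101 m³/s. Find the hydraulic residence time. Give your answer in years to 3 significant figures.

0.0361 yr

Q = 0.101 m³/s × 3.156e+07 s/yr = 3.187e+06 m³/yr.
Hydraulic residence time τ = V/Q = 115000/3.187e+06 = 0.03608 yr.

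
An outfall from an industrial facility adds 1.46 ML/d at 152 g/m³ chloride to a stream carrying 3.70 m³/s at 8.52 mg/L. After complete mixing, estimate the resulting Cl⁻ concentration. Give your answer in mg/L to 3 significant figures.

1.46 ML/d = 0.0169 m³/s.
By mass balance at complete mixing, C = (0.0169·152 + 3.7·8.52) / (0.0169 + 3.7) = 34.09/3.717 = 9.172 mg/L.

9.17 mg/L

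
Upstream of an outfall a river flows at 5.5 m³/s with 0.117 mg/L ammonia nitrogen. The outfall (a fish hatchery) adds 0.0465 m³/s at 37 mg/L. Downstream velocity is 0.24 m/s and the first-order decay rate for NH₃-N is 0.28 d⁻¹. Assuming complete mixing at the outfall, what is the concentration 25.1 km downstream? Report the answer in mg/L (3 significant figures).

0.304 mg/L

After complete mixing, C₀ = (0.0465·37 + 5.5·0.117) / 5.546 = 0.4262 mg/L.
Travel time t = 2.51e+04 m / 0.24 m/s = 1.046e+05 s = 1.21 d.
C = 0.4262·exp(−0.28·1.21) = 0.4262·0.7125 = 0.3037 mg/L.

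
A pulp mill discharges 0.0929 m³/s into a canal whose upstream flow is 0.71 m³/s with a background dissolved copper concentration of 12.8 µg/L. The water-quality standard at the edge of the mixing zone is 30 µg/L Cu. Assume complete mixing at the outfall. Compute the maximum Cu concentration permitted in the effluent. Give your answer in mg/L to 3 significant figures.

12.8 µg/L = 0.0128 mg/L.
30 µg/L = 0.03 mg/L.
Mass balance: 0.03·0.8029 = 0.0929·Cₑ + 0.71·0.0128.
Cₑ = (0.02409 − 0.009088) / 0.0929 = 0.1615 mg/L.

0.161 mg/L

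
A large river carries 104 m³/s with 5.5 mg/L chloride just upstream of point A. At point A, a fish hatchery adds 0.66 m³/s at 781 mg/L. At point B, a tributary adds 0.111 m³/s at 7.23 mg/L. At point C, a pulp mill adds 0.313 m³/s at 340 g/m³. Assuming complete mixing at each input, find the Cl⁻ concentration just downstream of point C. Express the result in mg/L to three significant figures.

After input A: C = (104·5.5 + 0.66·781) / 104.7 = 10.39 mg/L.
After input B: C = (104.7·10.39 + 0.111·7.23) / 104.8 = 10.39 mg/L.
After input C: C = (104.8·10.39 + 0.313·340) / 105.1 = 11.37 mg/L.

11.4 mg/L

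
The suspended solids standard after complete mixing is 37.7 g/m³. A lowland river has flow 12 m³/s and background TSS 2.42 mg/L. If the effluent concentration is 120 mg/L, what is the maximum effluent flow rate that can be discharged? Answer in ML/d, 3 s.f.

444 ML/d

Mass balance at complete mixing: C_std·(Q_w + Q_r) = Q_w·C_e + Q_r·C_b.
Rearranging, Q_w = Q_r·(C_std − C_b)/(C_e − C_std) = 12·(37.7 − 2.42) / (120 − 37.7) = 5.144 m³/s.
= 444.5 ML/d.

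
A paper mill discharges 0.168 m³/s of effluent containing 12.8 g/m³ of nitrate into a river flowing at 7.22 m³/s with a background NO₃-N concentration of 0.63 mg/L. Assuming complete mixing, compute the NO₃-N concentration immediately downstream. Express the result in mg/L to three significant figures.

0.907 mg/L

Flow-weighted mixing gives C = (0.168·12.8 + 7.22·0.63) / (0.168 + 7.22) = 6.699/7.388 = 0.9067 mg/L.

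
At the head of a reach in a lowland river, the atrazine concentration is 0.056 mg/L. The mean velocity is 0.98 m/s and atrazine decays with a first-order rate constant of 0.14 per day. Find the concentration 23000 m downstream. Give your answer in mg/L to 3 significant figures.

Travel time t = 23000 m / 0.98 m/s = 2.3e+04/0.98 = 2.347e+04 s = 0.2716 d.
First-order decay: C = 0.056·exp(−0.14·0.2716) = 0.056·0.9627 = 0.05391 mg/L.

0.0539 mg/L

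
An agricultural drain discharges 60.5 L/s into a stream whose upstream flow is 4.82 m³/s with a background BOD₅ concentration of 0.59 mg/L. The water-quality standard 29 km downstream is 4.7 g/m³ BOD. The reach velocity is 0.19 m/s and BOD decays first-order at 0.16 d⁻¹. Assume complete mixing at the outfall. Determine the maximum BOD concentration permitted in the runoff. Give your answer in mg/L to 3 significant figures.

456 mg/L

60.5 L/s = 0.0605 m³/s.
Travel time to the compliance point: t = 2.9e+04/0.19 = 1.526e+05 s = 1.767 d; decay factor exp(−0.16·1.767) = 0.7538.
So the concentration just after mixing may be at most 4.7/0.7538 = 6.235 mg/L.
Mass balance: 6.235·4.881 = 0.0605·Cₑ + 4.82·0.59.
Cₑ = (30.43 − 2.844) / 0.0605 = 456 mg/L.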